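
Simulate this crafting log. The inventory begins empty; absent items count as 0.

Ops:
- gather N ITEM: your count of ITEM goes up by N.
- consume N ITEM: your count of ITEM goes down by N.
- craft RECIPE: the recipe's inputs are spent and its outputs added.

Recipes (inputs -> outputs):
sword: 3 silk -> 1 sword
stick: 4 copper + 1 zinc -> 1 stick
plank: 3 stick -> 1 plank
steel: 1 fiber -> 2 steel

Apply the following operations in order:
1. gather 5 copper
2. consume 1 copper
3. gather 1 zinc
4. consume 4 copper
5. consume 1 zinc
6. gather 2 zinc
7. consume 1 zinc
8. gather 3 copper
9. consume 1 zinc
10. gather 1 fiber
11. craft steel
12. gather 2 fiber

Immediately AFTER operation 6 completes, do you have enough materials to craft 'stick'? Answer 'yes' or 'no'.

After 1 (gather 5 copper): copper=5
After 2 (consume 1 copper): copper=4
After 3 (gather 1 zinc): copper=4 zinc=1
After 4 (consume 4 copper): zinc=1
After 5 (consume 1 zinc): (empty)
After 6 (gather 2 zinc): zinc=2

Answer: no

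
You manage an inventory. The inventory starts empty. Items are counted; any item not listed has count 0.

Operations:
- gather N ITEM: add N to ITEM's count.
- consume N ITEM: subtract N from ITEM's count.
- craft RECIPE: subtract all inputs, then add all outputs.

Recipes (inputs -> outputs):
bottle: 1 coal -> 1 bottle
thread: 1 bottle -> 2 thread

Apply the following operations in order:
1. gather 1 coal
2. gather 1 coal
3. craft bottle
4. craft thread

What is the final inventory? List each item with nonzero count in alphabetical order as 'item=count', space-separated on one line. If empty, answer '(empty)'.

After 1 (gather 1 coal): coal=1
After 2 (gather 1 coal): coal=2
After 3 (craft bottle): bottle=1 coal=1
After 4 (craft thread): coal=1 thread=2

Answer: coal=1 thread=2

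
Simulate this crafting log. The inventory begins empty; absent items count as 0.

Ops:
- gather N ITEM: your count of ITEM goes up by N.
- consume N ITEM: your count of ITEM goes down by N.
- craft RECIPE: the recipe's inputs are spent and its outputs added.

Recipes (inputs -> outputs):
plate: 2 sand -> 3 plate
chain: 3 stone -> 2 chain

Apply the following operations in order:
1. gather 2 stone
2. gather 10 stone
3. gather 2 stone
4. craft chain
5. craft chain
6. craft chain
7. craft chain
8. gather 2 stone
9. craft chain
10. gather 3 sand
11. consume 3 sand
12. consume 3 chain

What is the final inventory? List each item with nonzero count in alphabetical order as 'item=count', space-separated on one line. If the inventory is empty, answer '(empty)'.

After 1 (gather 2 stone): stone=2
After 2 (gather 10 stone): stone=12
After 3 (gather 2 stone): stone=14
After 4 (craft chain): chain=2 stone=11
After 5 (craft chain): chain=4 stone=8
After 6 (craft chain): chain=6 stone=5
After 7 (craft chain): chain=8 stone=2
After 8 (gather 2 stone): chain=8 stone=4
After 9 (craft chain): chain=10 stone=1
After 10 (gather 3 sand): chain=10 sand=3 stone=1
After 11 (consume 3 sand): chain=10 stone=1
After 12 (consume 3 chain): chain=7 stone=1

Answer: chain=7 stone=1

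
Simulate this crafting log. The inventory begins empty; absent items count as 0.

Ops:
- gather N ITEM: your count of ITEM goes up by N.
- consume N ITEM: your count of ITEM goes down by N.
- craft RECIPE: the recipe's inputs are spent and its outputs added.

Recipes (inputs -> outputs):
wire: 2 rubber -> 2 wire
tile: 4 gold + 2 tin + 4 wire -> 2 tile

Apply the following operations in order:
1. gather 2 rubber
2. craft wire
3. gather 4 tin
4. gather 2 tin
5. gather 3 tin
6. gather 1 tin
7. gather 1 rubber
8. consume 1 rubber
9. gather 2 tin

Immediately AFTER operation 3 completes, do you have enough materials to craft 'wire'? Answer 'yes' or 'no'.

After 1 (gather 2 rubber): rubber=2
After 2 (craft wire): wire=2
After 3 (gather 4 tin): tin=4 wire=2

Answer: no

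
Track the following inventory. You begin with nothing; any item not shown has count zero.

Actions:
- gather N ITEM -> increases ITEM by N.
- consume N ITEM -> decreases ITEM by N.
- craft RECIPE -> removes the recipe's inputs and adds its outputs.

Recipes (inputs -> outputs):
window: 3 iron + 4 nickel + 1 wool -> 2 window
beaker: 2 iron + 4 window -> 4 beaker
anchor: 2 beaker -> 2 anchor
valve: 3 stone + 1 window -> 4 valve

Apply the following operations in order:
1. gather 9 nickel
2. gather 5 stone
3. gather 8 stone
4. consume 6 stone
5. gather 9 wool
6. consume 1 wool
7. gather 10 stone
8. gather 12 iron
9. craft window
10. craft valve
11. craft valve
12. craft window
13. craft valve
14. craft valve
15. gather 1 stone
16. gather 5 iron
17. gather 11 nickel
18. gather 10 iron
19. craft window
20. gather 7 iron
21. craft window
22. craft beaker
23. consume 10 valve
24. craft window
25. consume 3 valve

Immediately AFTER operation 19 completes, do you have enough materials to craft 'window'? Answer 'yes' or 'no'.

Answer: yes

Derivation:
After 1 (gather 9 nickel): nickel=9
After 2 (gather 5 stone): nickel=9 stone=5
After 3 (gather 8 stone): nickel=9 stone=13
After 4 (consume 6 stone): nickel=9 stone=7
After 5 (gather 9 wool): nickel=9 stone=7 wool=9
After 6 (consume 1 wool): nickel=9 stone=7 wool=8
After 7 (gather 10 stone): nickel=9 stone=17 wool=8
After 8 (gather 12 iron): iron=12 nickel=9 stone=17 wool=8
After 9 (craft window): iron=9 nickel=5 stone=17 window=2 wool=7
After 10 (craft valve): iron=9 nickel=5 stone=14 valve=4 window=1 wool=7
After 11 (craft valve): iron=9 nickel=5 stone=11 valve=8 wool=7
After 12 (craft window): iron=6 nickel=1 stone=11 valve=8 window=2 wool=6
After 13 (craft valve): iron=6 nickel=1 stone=8 valve=12 window=1 wool=6
After 14 (craft valve): iron=6 nickel=1 stone=5 valve=16 wool=6
After 15 (gather 1 stone): iron=6 nickel=1 stone=6 valve=16 wool=6
After 16 (gather 5 iron): iron=11 nickel=1 stone=6 valve=16 wool=6
After 17 (gather 11 nickel): iron=11 nickel=12 stone=6 valve=16 wool=6
After 18 (gather 10 iron): iron=21 nickel=12 stone=6 valve=16 wool=6
After 19 (craft window): iron=18 nickel=8 stone=6 valve=16 window=2 wool=5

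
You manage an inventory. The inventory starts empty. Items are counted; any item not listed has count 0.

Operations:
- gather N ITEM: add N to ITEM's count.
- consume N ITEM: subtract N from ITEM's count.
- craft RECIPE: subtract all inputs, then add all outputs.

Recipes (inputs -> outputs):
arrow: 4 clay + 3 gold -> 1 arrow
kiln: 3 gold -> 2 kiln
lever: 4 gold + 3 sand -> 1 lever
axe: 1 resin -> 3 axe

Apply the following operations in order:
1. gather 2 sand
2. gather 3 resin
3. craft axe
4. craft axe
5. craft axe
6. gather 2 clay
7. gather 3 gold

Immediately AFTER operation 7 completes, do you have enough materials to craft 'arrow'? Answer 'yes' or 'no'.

Answer: no

Derivation:
After 1 (gather 2 sand): sand=2
After 2 (gather 3 resin): resin=3 sand=2
After 3 (craft axe): axe=3 resin=2 sand=2
After 4 (craft axe): axe=6 resin=1 sand=2
After 5 (craft axe): axe=9 sand=2
After 6 (gather 2 clay): axe=9 clay=2 sand=2
After 7 (gather 3 gold): axe=9 clay=2 gold=3 sand=2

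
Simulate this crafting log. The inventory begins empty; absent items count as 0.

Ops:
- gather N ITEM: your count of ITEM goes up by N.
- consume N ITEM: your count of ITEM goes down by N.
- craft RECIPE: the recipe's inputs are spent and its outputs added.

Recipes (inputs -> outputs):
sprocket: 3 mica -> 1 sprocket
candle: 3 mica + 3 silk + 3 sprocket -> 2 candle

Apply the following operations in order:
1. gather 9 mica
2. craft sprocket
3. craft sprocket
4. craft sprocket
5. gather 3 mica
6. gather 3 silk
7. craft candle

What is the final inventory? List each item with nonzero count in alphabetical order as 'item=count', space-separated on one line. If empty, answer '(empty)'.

Answer: candle=2

Derivation:
After 1 (gather 9 mica): mica=9
After 2 (craft sprocket): mica=6 sprocket=1
After 3 (craft sprocket): mica=3 sprocket=2
After 4 (craft sprocket): sprocket=3
After 5 (gather 3 mica): mica=3 sprocket=3
After 6 (gather 3 silk): mica=3 silk=3 sprocket=3
After 7 (craft candle): candle=2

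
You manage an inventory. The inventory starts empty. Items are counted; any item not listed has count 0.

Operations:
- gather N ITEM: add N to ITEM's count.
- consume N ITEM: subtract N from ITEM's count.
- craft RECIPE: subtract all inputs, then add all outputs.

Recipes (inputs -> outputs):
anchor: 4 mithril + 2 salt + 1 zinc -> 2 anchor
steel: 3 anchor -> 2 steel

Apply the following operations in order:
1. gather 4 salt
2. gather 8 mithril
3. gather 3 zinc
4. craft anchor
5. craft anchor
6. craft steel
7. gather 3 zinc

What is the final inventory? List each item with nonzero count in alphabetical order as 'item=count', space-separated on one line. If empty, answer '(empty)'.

After 1 (gather 4 salt): salt=4
After 2 (gather 8 mithril): mithril=8 salt=4
After 3 (gather 3 zinc): mithril=8 salt=4 zinc=3
After 4 (craft anchor): anchor=2 mithril=4 salt=2 zinc=2
After 5 (craft anchor): anchor=4 zinc=1
After 6 (craft steel): anchor=1 steel=2 zinc=1
After 7 (gather 3 zinc): anchor=1 steel=2 zinc=4

Answer: anchor=1 steel=2 zinc=4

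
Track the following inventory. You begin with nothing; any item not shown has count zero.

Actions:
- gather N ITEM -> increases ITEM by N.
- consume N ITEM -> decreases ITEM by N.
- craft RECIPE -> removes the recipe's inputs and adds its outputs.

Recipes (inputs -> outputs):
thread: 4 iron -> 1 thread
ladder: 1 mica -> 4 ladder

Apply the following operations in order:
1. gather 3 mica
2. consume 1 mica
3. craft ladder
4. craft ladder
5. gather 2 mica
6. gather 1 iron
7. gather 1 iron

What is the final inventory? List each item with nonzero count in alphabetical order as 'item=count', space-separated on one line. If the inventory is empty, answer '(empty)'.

After 1 (gather 3 mica): mica=3
After 2 (consume 1 mica): mica=2
After 3 (craft ladder): ladder=4 mica=1
After 4 (craft ladder): ladder=8
After 5 (gather 2 mica): ladder=8 mica=2
After 6 (gather 1 iron): iron=1 ladder=8 mica=2
After 7 (gather 1 iron): iron=2 ladder=8 mica=2

Answer: iron=2 ladder=8 mica=2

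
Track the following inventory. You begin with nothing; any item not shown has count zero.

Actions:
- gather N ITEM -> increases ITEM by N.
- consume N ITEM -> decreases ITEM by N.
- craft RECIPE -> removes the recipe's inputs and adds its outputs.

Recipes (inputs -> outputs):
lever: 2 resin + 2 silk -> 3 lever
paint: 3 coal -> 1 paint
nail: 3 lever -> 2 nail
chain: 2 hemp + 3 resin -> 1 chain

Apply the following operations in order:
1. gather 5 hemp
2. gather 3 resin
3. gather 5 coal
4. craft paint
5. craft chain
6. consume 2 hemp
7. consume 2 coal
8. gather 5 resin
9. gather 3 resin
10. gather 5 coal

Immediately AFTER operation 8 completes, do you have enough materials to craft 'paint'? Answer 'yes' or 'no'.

Answer: no

Derivation:
After 1 (gather 5 hemp): hemp=5
After 2 (gather 3 resin): hemp=5 resin=3
After 3 (gather 5 coal): coal=5 hemp=5 resin=3
After 4 (craft paint): coal=2 hemp=5 paint=1 resin=3
After 5 (craft chain): chain=1 coal=2 hemp=3 paint=1
After 6 (consume 2 hemp): chain=1 coal=2 hemp=1 paint=1
After 7 (consume 2 coal): chain=1 hemp=1 paint=1
After 8 (gather 5 resin): chain=1 hemp=1 paint=1 resin=5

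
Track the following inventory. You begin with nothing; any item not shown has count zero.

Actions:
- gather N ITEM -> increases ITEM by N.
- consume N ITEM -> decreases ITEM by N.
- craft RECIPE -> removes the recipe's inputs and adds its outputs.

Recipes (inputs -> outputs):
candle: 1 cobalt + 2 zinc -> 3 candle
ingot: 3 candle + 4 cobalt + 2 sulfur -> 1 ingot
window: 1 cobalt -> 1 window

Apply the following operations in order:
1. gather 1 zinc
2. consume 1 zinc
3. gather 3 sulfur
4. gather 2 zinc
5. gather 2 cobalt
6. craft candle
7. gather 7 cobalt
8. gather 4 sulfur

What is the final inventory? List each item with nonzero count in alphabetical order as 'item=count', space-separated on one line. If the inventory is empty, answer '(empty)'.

After 1 (gather 1 zinc): zinc=1
After 2 (consume 1 zinc): (empty)
After 3 (gather 3 sulfur): sulfur=3
After 4 (gather 2 zinc): sulfur=3 zinc=2
After 5 (gather 2 cobalt): cobalt=2 sulfur=3 zinc=2
After 6 (craft candle): candle=3 cobalt=1 sulfur=3
After 7 (gather 7 cobalt): candle=3 cobalt=8 sulfur=3
After 8 (gather 4 sulfur): candle=3 cobalt=8 sulfur=7

Answer: candle=3 cobalt=8 sulfur=7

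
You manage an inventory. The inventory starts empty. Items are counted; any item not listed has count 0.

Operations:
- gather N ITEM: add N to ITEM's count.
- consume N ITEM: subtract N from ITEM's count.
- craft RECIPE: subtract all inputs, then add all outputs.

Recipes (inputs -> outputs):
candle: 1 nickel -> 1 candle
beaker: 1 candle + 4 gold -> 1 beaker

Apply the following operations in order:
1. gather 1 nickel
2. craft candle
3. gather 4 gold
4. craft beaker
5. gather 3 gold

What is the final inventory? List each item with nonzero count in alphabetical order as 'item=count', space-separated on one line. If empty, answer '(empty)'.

Answer: beaker=1 gold=3

Derivation:
After 1 (gather 1 nickel): nickel=1
After 2 (craft candle): candle=1
After 3 (gather 4 gold): candle=1 gold=4
After 4 (craft beaker): beaker=1
After 5 (gather 3 gold): beaker=1 gold=3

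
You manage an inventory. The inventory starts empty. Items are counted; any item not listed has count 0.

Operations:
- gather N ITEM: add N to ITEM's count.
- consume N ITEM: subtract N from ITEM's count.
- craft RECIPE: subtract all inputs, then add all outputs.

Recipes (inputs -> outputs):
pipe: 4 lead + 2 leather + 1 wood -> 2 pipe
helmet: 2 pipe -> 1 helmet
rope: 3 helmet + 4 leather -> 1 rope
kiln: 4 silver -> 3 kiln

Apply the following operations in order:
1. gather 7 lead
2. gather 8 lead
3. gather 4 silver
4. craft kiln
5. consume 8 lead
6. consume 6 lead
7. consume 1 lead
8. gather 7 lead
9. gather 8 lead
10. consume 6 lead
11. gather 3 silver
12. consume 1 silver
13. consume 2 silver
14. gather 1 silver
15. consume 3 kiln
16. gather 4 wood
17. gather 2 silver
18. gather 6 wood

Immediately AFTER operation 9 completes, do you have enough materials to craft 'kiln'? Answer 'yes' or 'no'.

After 1 (gather 7 lead): lead=7
After 2 (gather 8 lead): lead=15
After 3 (gather 4 silver): lead=15 silver=4
After 4 (craft kiln): kiln=3 lead=15
After 5 (consume 8 lead): kiln=3 lead=7
After 6 (consume 6 lead): kiln=3 lead=1
After 7 (consume 1 lead): kiln=3
After 8 (gather 7 lead): kiln=3 lead=7
After 9 (gather 8 lead): kiln=3 lead=15

Answer: no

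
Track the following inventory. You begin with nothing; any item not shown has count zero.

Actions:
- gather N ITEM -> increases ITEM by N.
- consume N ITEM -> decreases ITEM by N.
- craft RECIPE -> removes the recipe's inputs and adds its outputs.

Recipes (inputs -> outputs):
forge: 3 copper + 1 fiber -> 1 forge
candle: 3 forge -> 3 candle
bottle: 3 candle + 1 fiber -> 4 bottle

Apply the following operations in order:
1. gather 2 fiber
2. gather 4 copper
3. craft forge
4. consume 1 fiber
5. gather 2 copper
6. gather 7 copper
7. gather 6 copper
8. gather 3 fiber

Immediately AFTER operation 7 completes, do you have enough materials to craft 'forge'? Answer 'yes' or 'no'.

Answer: no

Derivation:
After 1 (gather 2 fiber): fiber=2
After 2 (gather 4 copper): copper=4 fiber=2
After 3 (craft forge): copper=1 fiber=1 forge=1
After 4 (consume 1 fiber): copper=1 forge=1
After 5 (gather 2 copper): copper=3 forge=1
After 6 (gather 7 copper): copper=10 forge=1
After 7 (gather 6 copper): copper=16 forge=1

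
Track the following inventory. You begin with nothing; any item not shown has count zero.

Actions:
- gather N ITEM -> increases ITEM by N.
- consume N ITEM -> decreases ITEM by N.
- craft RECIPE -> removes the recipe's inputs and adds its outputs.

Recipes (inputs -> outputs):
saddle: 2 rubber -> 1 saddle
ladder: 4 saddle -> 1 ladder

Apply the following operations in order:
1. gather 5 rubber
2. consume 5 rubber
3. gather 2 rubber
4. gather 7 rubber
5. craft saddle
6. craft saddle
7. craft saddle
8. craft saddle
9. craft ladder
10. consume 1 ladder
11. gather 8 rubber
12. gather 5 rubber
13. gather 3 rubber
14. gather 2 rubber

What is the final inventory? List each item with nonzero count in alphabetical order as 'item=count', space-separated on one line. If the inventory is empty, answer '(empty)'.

After 1 (gather 5 rubber): rubber=5
After 2 (consume 5 rubber): (empty)
After 3 (gather 2 rubber): rubber=2
After 4 (gather 7 rubber): rubber=9
After 5 (craft saddle): rubber=7 saddle=1
After 6 (craft saddle): rubber=5 saddle=2
After 7 (craft saddle): rubber=3 saddle=3
After 8 (craft saddle): rubber=1 saddle=4
After 9 (craft ladder): ladder=1 rubber=1
After 10 (consume 1 ladder): rubber=1
After 11 (gather 8 rubber): rubber=9
After 12 (gather 5 rubber): rubber=14
After 13 (gather 3 rubber): rubber=17
After 14 (gather 2 rubber): rubber=19

Answer: rubber=19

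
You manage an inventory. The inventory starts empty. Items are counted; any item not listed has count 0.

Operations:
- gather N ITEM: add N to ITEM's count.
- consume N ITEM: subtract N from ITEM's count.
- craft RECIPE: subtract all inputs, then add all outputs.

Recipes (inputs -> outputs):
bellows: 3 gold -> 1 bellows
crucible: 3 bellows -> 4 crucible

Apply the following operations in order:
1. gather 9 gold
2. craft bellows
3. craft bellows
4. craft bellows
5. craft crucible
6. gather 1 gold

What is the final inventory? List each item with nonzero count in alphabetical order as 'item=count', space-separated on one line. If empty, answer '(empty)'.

Answer: crucible=4 gold=1

Derivation:
After 1 (gather 9 gold): gold=9
After 2 (craft bellows): bellows=1 gold=6
After 3 (craft bellows): bellows=2 gold=3
After 4 (craft bellows): bellows=3
After 5 (craft crucible): crucible=4
After 6 (gather 1 gold): crucible=4 gold=1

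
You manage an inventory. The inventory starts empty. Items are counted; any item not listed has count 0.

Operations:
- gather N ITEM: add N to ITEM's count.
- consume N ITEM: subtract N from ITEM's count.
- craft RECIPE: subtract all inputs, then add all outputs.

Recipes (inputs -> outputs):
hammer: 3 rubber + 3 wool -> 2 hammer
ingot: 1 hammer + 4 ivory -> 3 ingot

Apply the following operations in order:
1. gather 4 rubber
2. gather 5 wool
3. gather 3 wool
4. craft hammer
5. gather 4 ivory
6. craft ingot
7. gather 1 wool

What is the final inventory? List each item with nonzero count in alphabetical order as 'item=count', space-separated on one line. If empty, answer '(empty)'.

After 1 (gather 4 rubber): rubber=4
After 2 (gather 5 wool): rubber=4 wool=5
After 3 (gather 3 wool): rubber=4 wool=8
After 4 (craft hammer): hammer=2 rubber=1 wool=5
After 5 (gather 4 ivory): hammer=2 ivory=4 rubber=1 wool=5
After 6 (craft ingot): hammer=1 ingot=3 rubber=1 wool=5
After 7 (gather 1 wool): hammer=1 ingot=3 rubber=1 wool=6

Answer: hammer=1 ingot=3 rubber=1 wool=6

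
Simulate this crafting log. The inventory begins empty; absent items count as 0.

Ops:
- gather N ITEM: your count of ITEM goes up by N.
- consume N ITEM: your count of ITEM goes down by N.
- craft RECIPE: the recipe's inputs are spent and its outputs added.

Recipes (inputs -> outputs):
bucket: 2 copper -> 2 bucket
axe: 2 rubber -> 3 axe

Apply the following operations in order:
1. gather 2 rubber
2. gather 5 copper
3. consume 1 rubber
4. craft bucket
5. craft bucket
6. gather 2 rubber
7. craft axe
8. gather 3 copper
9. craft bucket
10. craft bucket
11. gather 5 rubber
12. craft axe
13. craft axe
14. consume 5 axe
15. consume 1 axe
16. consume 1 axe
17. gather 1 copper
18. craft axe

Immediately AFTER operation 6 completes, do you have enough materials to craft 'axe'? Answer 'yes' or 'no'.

After 1 (gather 2 rubber): rubber=2
After 2 (gather 5 copper): copper=5 rubber=2
After 3 (consume 1 rubber): copper=5 rubber=1
After 4 (craft bucket): bucket=2 copper=3 rubber=1
After 5 (craft bucket): bucket=4 copper=1 rubber=1
After 6 (gather 2 rubber): bucket=4 copper=1 rubber=3

Answer: yes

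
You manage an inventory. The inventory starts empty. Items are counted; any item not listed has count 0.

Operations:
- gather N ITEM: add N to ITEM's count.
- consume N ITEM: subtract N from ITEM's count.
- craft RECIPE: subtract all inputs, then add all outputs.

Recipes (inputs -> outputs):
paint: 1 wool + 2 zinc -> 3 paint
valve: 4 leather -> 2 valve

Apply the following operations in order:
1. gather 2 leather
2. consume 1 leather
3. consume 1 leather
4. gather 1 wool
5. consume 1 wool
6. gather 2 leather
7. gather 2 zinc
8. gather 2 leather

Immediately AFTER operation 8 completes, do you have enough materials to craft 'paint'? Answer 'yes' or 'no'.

After 1 (gather 2 leather): leather=2
After 2 (consume 1 leather): leather=1
After 3 (consume 1 leather): (empty)
After 4 (gather 1 wool): wool=1
After 5 (consume 1 wool): (empty)
After 6 (gather 2 leather): leather=2
After 7 (gather 2 zinc): leather=2 zinc=2
After 8 (gather 2 leather): leather=4 zinc=2

Answer: no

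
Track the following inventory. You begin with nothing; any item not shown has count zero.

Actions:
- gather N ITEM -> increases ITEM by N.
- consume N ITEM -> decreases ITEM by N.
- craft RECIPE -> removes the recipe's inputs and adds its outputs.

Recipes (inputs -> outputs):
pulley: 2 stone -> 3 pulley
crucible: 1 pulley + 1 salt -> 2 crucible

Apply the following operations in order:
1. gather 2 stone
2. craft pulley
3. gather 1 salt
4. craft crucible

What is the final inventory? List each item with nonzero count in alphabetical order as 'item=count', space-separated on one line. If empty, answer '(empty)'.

Answer: crucible=2 pulley=2

Derivation:
After 1 (gather 2 stone): stone=2
After 2 (craft pulley): pulley=3
After 3 (gather 1 salt): pulley=3 salt=1
After 4 (craft crucible): crucible=2 pulley=2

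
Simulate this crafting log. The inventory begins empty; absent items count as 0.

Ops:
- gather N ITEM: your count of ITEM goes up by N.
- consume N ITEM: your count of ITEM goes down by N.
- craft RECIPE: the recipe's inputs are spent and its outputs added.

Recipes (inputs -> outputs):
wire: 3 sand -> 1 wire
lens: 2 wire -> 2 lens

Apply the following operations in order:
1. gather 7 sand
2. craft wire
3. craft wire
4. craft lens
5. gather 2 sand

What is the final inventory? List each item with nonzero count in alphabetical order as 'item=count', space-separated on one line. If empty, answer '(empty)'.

After 1 (gather 7 sand): sand=7
After 2 (craft wire): sand=4 wire=1
After 3 (craft wire): sand=1 wire=2
After 4 (craft lens): lens=2 sand=1
After 5 (gather 2 sand): lens=2 sand=3

Answer: lens=2 sand=3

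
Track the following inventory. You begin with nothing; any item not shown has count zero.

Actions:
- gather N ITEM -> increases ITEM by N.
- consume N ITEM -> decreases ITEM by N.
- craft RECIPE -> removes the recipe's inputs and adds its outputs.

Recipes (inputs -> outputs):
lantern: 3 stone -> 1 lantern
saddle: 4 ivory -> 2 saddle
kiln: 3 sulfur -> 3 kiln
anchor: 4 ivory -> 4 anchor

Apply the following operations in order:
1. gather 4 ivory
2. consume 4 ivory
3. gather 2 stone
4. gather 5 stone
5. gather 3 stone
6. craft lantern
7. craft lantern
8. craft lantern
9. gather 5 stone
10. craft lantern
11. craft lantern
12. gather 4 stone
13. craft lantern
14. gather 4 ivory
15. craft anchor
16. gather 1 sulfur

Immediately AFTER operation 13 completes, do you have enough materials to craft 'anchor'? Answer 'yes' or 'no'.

After 1 (gather 4 ivory): ivory=4
After 2 (consume 4 ivory): (empty)
After 3 (gather 2 stone): stone=2
After 4 (gather 5 stone): stone=7
After 5 (gather 3 stone): stone=10
After 6 (craft lantern): lantern=1 stone=7
After 7 (craft lantern): lantern=2 stone=4
After 8 (craft lantern): lantern=3 stone=1
After 9 (gather 5 stone): lantern=3 stone=6
After 10 (craft lantern): lantern=4 stone=3
After 11 (craft lantern): lantern=5
After 12 (gather 4 stone): lantern=5 stone=4
After 13 (craft lantern): lantern=6 stone=1

Answer: no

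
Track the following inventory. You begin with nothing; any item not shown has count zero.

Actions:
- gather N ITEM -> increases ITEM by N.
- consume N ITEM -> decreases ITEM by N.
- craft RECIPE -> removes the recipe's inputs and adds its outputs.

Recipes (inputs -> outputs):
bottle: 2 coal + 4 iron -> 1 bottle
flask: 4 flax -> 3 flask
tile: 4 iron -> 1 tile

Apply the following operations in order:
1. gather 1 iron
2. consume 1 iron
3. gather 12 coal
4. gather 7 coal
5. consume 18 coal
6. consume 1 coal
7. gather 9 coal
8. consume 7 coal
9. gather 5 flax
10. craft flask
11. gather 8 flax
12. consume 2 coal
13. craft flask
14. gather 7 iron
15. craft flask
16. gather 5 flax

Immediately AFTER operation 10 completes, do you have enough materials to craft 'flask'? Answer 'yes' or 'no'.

Answer: no

Derivation:
After 1 (gather 1 iron): iron=1
After 2 (consume 1 iron): (empty)
After 3 (gather 12 coal): coal=12
After 4 (gather 7 coal): coal=19
After 5 (consume 18 coal): coal=1
After 6 (consume 1 coal): (empty)
After 7 (gather 9 coal): coal=9
After 8 (consume 7 coal): coal=2
After 9 (gather 5 flax): coal=2 flax=5
After 10 (craft flask): coal=2 flask=3 flax=1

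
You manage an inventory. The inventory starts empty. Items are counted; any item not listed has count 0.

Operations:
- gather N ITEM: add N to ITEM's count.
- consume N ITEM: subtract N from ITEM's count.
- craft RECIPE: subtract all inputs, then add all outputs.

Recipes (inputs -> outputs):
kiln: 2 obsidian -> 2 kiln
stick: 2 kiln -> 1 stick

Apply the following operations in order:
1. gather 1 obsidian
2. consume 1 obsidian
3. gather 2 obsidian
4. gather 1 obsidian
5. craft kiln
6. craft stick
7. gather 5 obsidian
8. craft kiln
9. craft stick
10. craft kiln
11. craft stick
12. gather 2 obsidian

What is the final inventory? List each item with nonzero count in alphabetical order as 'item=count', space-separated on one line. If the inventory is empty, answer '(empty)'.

Answer: obsidian=4 stick=3

Derivation:
After 1 (gather 1 obsidian): obsidian=1
After 2 (consume 1 obsidian): (empty)
After 3 (gather 2 obsidian): obsidian=2
After 4 (gather 1 obsidian): obsidian=3
After 5 (craft kiln): kiln=2 obsidian=1
After 6 (craft stick): obsidian=1 stick=1
After 7 (gather 5 obsidian): obsidian=6 stick=1
After 8 (craft kiln): kiln=2 obsidian=4 stick=1
After 9 (craft stick): obsidian=4 stick=2
After 10 (craft kiln): kiln=2 obsidian=2 stick=2
After 11 (craft stick): obsidian=2 stick=3
After 12 (gather 2 obsidian): obsidian=4 stick=3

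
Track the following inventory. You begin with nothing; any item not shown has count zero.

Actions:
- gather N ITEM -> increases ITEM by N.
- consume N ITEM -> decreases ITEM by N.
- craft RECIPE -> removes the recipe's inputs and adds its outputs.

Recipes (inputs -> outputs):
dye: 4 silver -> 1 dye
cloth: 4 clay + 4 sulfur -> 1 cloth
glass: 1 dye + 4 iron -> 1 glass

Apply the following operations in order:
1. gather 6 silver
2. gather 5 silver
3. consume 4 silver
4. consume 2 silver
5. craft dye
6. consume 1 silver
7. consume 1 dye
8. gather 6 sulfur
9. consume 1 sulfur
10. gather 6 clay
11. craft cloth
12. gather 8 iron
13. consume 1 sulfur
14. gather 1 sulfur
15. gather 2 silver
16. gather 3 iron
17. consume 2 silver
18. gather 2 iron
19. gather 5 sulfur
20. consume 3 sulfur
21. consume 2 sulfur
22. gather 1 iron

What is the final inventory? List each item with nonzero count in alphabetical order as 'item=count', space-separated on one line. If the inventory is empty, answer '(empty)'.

Answer: clay=2 cloth=1 iron=14 sulfur=1

Derivation:
After 1 (gather 6 silver): silver=6
After 2 (gather 5 silver): silver=11
After 3 (consume 4 silver): silver=7
After 4 (consume 2 silver): silver=5
After 5 (craft dye): dye=1 silver=1
After 6 (consume 1 silver): dye=1
After 7 (consume 1 dye): (empty)
After 8 (gather 6 sulfur): sulfur=6
After 9 (consume 1 sulfur): sulfur=5
After 10 (gather 6 clay): clay=6 sulfur=5
After 11 (craft cloth): clay=2 cloth=1 sulfur=1
After 12 (gather 8 iron): clay=2 cloth=1 iron=8 sulfur=1
After 13 (consume 1 sulfur): clay=2 cloth=1 iron=8
After 14 (gather 1 sulfur): clay=2 cloth=1 iron=8 sulfur=1
After 15 (gather 2 silver): clay=2 cloth=1 iron=8 silver=2 sulfur=1
After 16 (gather 3 iron): clay=2 cloth=1 iron=11 silver=2 sulfur=1
After 17 (consume 2 silver): clay=2 cloth=1 iron=11 sulfur=1
After 18 (gather 2 iron): clay=2 cloth=1 iron=13 sulfur=1
After 19 (gather 5 sulfur): clay=2 cloth=1 iron=13 sulfur=6
After 20 (consume 3 sulfur): clay=2 cloth=1 iron=13 sulfur=3
After 21 (consume 2 sulfur): clay=2 cloth=1 iron=13 sulfur=1
After 22 (gather 1 iron): clay=2 cloth=1 iron=14 sulfur=1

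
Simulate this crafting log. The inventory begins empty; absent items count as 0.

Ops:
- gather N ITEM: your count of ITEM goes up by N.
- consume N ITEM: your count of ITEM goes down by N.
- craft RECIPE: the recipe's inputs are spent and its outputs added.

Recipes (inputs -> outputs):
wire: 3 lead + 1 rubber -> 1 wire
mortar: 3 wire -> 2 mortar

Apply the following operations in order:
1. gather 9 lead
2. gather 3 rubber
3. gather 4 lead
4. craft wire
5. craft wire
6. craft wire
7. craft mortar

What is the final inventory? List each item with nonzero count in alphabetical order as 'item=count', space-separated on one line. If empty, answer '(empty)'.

After 1 (gather 9 lead): lead=9
After 2 (gather 3 rubber): lead=9 rubber=3
After 3 (gather 4 lead): lead=13 rubber=3
After 4 (craft wire): lead=10 rubber=2 wire=1
After 5 (craft wire): lead=7 rubber=1 wire=2
After 6 (craft wire): lead=4 wire=3
After 7 (craft mortar): lead=4 mortar=2

Answer: lead=4 mortar=2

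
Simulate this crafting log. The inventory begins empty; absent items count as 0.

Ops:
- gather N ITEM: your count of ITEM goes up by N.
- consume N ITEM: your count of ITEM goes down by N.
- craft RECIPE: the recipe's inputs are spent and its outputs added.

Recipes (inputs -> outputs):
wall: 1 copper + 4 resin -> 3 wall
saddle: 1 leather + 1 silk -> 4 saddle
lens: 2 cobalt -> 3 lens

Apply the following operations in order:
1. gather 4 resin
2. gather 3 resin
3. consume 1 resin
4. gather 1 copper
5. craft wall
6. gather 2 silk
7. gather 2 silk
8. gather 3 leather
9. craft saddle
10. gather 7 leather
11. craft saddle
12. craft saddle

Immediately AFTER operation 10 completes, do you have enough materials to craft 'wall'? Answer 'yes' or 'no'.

Answer: no

Derivation:
After 1 (gather 4 resin): resin=4
After 2 (gather 3 resin): resin=7
After 3 (consume 1 resin): resin=6
After 4 (gather 1 copper): copper=1 resin=6
After 5 (craft wall): resin=2 wall=3
After 6 (gather 2 silk): resin=2 silk=2 wall=3
After 7 (gather 2 silk): resin=2 silk=4 wall=3
After 8 (gather 3 leather): leather=3 resin=2 silk=4 wall=3
After 9 (craft saddle): leather=2 resin=2 saddle=4 silk=3 wall=3
After 10 (gather 7 leather): leather=9 resin=2 saddle=4 silk=3 wall=3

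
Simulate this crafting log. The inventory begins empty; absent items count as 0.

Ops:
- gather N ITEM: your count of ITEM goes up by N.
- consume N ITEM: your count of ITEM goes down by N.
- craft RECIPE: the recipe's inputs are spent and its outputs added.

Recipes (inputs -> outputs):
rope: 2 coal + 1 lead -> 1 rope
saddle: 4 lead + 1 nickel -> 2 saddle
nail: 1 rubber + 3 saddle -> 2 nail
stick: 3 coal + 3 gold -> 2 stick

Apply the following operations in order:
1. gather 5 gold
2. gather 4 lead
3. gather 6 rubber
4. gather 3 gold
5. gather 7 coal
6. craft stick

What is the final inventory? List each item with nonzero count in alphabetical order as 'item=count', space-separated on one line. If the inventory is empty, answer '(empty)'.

After 1 (gather 5 gold): gold=5
After 2 (gather 4 lead): gold=5 lead=4
After 3 (gather 6 rubber): gold=5 lead=4 rubber=6
After 4 (gather 3 gold): gold=8 lead=4 rubber=6
After 5 (gather 7 coal): coal=7 gold=8 lead=4 rubber=6
After 6 (craft stick): coal=4 gold=5 lead=4 rubber=6 stick=2

Answer: coal=4 gold=5 lead=4 rubber=6 stick=2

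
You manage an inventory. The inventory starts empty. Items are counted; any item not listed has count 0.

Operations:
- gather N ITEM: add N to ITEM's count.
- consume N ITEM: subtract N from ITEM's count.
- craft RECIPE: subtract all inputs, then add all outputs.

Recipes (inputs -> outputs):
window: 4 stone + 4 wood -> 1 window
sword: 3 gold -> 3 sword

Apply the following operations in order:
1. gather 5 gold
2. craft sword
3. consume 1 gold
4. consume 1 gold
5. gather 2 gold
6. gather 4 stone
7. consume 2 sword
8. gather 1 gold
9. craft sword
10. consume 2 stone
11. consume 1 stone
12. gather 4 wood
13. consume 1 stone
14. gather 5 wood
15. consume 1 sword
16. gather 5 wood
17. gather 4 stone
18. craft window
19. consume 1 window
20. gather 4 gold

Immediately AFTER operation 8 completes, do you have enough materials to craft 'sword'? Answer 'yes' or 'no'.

After 1 (gather 5 gold): gold=5
After 2 (craft sword): gold=2 sword=3
After 3 (consume 1 gold): gold=1 sword=3
After 4 (consume 1 gold): sword=3
After 5 (gather 2 gold): gold=2 sword=3
After 6 (gather 4 stone): gold=2 stone=4 sword=3
After 7 (consume 2 sword): gold=2 stone=4 sword=1
After 8 (gather 1 gold): gold=3 stone=4 sword=1

Answer: yes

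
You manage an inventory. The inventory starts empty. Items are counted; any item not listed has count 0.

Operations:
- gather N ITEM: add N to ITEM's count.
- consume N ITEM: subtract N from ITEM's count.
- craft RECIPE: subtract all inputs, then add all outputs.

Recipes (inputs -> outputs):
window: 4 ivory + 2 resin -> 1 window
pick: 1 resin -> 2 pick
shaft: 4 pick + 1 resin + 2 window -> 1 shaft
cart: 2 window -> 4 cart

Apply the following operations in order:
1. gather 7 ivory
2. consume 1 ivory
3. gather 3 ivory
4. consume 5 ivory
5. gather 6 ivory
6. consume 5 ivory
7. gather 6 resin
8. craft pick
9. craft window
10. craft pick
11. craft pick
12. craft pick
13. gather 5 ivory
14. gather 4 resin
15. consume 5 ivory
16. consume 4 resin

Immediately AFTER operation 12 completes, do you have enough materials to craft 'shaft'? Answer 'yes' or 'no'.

After 1 (gather 7 ivory): ivory=7
After 2 (consume 1 ivory): ivory=6
After 3 (gather 3 ivory): ivory=9
After 4 (consume 5 ivory): ivory=4
After 5 (gather 6 ivory): ivory=10
After 6 (consume 5 ivory): ivory=5
After 7 (gather 6 resin): ivory=5 resin=6
After 8 (craft pick): ivory=5 pick=2 resin=5
After 9 (craft window): ivory=1 pick=2 resin=3 window=1
After 10 (craft pick): ivory=1 pick=4 resin=2 window=1
After 11 (craft pick): ivory=1 pick=6 resin=1 window=1
After 12 (craft pick): ivory=1 pick=8 window=1

Answer: no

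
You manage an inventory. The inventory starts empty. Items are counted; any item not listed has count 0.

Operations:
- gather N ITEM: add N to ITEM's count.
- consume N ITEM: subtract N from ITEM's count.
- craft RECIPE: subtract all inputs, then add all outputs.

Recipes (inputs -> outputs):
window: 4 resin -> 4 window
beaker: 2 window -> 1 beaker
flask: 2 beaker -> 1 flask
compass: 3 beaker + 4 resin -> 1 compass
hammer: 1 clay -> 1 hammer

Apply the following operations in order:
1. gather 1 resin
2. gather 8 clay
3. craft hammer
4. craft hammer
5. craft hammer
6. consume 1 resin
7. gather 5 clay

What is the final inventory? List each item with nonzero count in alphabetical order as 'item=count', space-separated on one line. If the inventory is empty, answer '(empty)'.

Answer: clay=10 hammer=3

Derivation:
After 1 (gather 1 resin): resin=1
After 2 (gather 8 clay): clay=8 resin=1
After 3 (craft hammer): clay=7 hammer=1 resin=1
After 4 (craft hammer): clay=6 hammer=2 resin=1
After 5 (craft hammer): clay=5 hammer=3 resin=1
After 6 (consume 1 resin): clay=5 hammer=3
After 7 (gather 5 clay): clay=10 hammer=3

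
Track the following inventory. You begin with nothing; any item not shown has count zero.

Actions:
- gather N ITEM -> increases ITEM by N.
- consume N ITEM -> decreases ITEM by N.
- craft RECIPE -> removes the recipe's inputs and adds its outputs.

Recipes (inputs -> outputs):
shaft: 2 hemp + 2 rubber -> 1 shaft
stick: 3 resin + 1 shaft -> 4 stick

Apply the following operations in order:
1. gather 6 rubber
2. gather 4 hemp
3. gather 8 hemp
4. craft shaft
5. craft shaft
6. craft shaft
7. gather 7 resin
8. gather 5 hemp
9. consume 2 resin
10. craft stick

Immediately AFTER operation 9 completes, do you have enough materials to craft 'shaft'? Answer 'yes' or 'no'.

After 1 (gather 6 rubber): rubber=6
After 2 (gather 4 hemp): hemp=4 rubber=6
After 3 (gather 8 hemp): hemp=12 rubber=6
After 4 (craft shaft): hemp=10 rubber=4 shaft=1
After 5 (craft shaft): hemp=8 rubber=2 shaft=2
After 6 (craft shaft): hemp=6 shaft=3
After 7 (gather 7 resin): hemp=6 resin=7 shaft=3
After 8 (gather 5 hemp): hemp=11 resin=7 shaft=3
After 9 (consume 2 resin): hemp=11 resin=5 shaft=3

Answer: no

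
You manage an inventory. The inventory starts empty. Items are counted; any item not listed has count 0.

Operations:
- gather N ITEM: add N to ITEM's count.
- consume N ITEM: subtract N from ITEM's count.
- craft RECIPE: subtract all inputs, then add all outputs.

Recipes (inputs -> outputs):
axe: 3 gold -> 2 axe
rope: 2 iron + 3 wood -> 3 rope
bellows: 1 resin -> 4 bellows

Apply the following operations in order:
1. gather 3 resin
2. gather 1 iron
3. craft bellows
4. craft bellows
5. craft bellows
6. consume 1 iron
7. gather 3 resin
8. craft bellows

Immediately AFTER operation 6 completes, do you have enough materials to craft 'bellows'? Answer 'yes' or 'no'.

After 1 (gather 3 resin): resin=3
After 2 (gather 1 iron): iron=1 resin=3
After 3 (craft bellows): bellows=4 iron=1 resin=2
After 4 (craft bellows): bellows=8 iron=1 resin=1
After 5 (craft bellows): bellows=12 iron=1
After 6 (consume 1 iron): bellows=12

Answer: no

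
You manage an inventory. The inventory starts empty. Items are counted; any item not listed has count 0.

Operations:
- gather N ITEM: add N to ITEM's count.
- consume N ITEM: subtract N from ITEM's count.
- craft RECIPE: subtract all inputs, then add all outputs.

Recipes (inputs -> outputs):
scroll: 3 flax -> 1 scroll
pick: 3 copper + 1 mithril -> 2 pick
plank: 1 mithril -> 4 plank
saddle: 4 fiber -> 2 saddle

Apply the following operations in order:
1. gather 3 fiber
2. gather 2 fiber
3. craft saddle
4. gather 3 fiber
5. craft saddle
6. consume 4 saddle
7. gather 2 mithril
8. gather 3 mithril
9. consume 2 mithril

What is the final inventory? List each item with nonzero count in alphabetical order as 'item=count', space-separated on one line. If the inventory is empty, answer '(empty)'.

Answer: mithril=3

Derivation:
After 1 (gather 3 fiber): fiber=3
After 2 (gather 2 fiber): fiber=5
After 3 (craft saddle): fiber=1 saddle=2
After 4 (gather 3 fiber): fiber=4 saddle=2
After 5 (craft saddle): saddle=4
After 6 (consume 4 saddle): (empty)
After 7 (gather 2 mithril): mithril=2
After 8 (gather 3 mithril): mithril=5
After 9 (consume 2 mithril): mithril=3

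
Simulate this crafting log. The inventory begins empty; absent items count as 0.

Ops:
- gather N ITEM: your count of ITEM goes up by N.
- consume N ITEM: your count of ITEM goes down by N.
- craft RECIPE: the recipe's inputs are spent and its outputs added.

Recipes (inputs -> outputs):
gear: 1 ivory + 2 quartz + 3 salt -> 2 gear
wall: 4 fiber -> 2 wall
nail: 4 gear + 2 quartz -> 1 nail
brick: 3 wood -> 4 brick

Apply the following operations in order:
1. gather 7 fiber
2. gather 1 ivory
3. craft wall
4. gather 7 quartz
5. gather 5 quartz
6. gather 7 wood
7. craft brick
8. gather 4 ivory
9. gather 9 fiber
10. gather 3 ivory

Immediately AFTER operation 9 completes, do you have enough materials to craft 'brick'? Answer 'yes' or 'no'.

After 1 (gather 7 fiber): fiber=7
After 2 (gather 1 ivory): fiber=7 ivory=1
After 3 (craft wall): fiber=3 ivory=1 wall=2
After 4 (gather 7 quartz): fiber=3 ivory=1 quartz=7 wall=2
After 5 (gather 5 quartz): fiber=3 ivory=1 quartz=12 wall=2
After 6 (gather 7 wood): fiber=3 ivory=1 quartz=12 wall=2 wood=7
After 7 (craft brick): brick=4 fiber=3 ivory=1 quartz=12 wall=2 wood=4
After 8 (gather 4 ivory): brick=4 fiber=3 ivory=5 quartz=12 wall=2 wood=4
After 9 (gather 9 fiber): brick=4 fiber=12 ivory=5 quartz=12 wall=2 wood=4

Answer: yes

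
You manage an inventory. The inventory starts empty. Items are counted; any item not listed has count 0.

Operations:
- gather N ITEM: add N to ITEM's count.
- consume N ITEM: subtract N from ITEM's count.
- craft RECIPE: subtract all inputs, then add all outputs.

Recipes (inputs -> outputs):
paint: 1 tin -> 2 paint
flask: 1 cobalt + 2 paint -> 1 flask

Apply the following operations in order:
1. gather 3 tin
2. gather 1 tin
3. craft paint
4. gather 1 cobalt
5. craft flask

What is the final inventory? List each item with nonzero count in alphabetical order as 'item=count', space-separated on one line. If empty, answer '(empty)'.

After 1 (gather 3 tin): tin=3
After 2 (gather 1 tin): tin=4
After 3 (craft paint): paint=2 tin=3
After 4 (gather 1 cobalt): cobalt=1 paint=2 tin=3
After 5 (craft flask): flask=1 tin=3

Answer: flask=1 tin=3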